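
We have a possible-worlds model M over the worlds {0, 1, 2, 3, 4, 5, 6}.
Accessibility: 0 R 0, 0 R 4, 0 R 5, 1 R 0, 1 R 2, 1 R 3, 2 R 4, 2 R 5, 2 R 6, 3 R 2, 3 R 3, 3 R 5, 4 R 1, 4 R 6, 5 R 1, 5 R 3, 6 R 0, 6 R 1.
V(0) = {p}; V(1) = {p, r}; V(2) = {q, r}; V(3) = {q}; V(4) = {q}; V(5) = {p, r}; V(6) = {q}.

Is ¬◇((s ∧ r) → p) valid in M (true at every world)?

No

Let φ = ¬◇((s ∧ r) → p). Evaluate φ at each world:
  0 (successors {0, 4, 5}): φ is false.
  1 (successors {0, 2, 3}): φ is false.
  2 (successors {4, 5, 6}): φ is false.
  3 (successors {2, 3, 5}): φ is false.
  4 (successors {1, 6}): φ is false.
  5 (successors {1, 3}): φ is false.
  6 (successors {0, 1}): φ is false.
Detail at 0 (counterexample):
  At 0: ◇((s ∧ r) → p) is true, so ¬◇((s ∧ r) → p) is false.
    At 0: ◇((s ∧ r) → p) requires (s ∧ r) → p at some successor in {0, 4, 5}.
      (s ∧ r) → p holds at 0, so ◇((s ∧ r) → p) is true at 0.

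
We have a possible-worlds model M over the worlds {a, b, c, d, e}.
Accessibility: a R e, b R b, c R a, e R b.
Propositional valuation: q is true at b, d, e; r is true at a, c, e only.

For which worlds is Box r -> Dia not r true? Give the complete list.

b, e

Let φ = Box r -> Dia not r. Evaluate φ at each world:
  a (successors {e}): φ is false.
  b (successors {b}): φ is true.
  c (successors {a}): φ is false.
  d (successors ∅): φ is false.
  e (successors {b}): φ is true.
For instance, at a:
  At a: Box r is true, Dia not r is false, so Box r -> Dia not r is false.
    At a: Box r requires r at every successor {e}.
      At e: r is true.
    So Box r is true at a.
    At a: Dia not r requires not r at some successor in {e}.
      At e: not r is false.
    So Dia not r is false at a.
Satisfying worlds: {b, e}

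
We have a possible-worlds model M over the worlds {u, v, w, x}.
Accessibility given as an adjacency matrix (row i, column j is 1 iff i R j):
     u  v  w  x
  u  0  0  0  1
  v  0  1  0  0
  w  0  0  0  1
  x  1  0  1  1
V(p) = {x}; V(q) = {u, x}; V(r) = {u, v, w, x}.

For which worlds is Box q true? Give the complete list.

u, w

Let φ = Box q. Evaluate φ at each world:
  u (successors {x}): φ is true.
  v (successors {v}): φ is false.
  w (successors {x}): φ is true.
  x (successors {u, w, x}): φ is false.
For instance, at x:
  At x: Box q requires q at every successor {u, w, x}.
    q fails at w, so Box q is false at x.
Satisfying worlds: {u, w}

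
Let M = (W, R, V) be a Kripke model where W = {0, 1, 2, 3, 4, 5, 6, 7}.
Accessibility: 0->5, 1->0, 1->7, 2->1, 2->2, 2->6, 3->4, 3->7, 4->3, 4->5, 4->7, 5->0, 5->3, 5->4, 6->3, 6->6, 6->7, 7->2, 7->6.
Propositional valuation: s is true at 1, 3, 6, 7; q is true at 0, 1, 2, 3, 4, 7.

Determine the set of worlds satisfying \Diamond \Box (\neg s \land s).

Recall that \Box ψ holds at a world iff ψ holds at every accessible world, and \Diamond ψ holds iff ψ holds at some accessible world.
Let φ = \Diamond \Box (\neg s \land s). Evaluate φ at each world:
  0 (successors {5}): φ is false.
  1 (successors {0, 7}): φ is false.
  2 (successors {1, 2, 6}): φ is false.
  3 (successors {4, 7}): φ is false.
  4 (successors {3, 5, 7}): φ is false.
  5 (successors {0, 3, 4}): φ is false.
  6 (successors {3, 6, 7}): φ is false.
  7 (successors {2, 6}): φ is false.
For instance, at 1:
  At 1: \Diamond \Box (\neg s \land s) requires \Box (\neg s \land s) at some successor in {0, 7}.
    At 0: \Box (\neg s \land s) is false.
    At 7: \Box (\neg s \land s) is false.
  So \Diamond \Box (\neg s \land s) is false at 1.
Satisfying worlds: none.

none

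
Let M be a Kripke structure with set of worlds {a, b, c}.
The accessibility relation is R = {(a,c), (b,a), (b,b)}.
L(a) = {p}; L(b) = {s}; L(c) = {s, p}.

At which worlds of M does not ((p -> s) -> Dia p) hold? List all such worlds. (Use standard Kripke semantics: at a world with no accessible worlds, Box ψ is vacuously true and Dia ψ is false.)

c

Let φ = not ((p -> s) -> Dia p). Evaluate φ at each world:
  a (successors {c}): φ is false.
  b (successors {a, b}): φ is false.
  c (successors ∅): φ is true.
For instance, at a:
  At a: (p -> s) -> Dia p is true, so not ((p -> s) -> Dia p) is false.
    At a: p -> s is false, Dia p is true, so (p -> s) -> Dia p is true.
      At a: Dia p requires p at some successor in {c}.
        p holds at c, so Dia p is true at a.
Satisfying worlds: {c}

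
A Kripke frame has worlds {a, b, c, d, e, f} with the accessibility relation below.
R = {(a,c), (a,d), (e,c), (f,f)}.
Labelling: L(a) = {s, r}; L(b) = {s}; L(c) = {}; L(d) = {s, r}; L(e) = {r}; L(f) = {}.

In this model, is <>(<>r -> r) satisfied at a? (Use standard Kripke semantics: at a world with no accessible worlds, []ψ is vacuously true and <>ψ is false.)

At a: <>(<>r -> r) requires <>r -> r at some successor in {c, d}.
  <>r -> r holds at c, so <>(<>r -> r) is true at a.
    At c: <>r is false, r is false, so <>r -> r is true.
      At c: no accessible worlds, so <>r is false.

Yes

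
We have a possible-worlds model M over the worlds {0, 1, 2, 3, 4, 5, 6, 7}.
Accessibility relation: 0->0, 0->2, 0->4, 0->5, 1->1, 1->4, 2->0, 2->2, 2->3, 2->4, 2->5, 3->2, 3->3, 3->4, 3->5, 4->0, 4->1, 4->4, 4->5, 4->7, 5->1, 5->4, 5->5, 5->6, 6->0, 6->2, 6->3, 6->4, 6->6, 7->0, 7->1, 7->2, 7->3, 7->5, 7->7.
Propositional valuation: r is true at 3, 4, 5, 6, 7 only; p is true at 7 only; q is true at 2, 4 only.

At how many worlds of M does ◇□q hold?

0

Recall that □ψ holds at a world iff ψ holds at every accessible world, and ◇ψ holds iff ψ holds at some accessible world.
Let φ = ◇□q. Evaluate φ at each world:
  0 (successors {0, 2, 4, 5}): φ is false.
  1 (successors {1, 4}): φ is false.
  2 (successors {0, 2, 3, 4, 5}): φ is false.
  3 (successors {2, 3, 4, 5}): φ is false.
  4 (successors {0, 1, 4, 5, 7}): φ is false.
  5 (successors {1, 4, 5, 6}): φ is false.
  6 (successors {0, 2, 3, 4, 6}): φ is false.
  7 (successors {0, 1, 2, 3, 5, 7}): φ is false.
For instance, at 6:
  At 6: ◇□q requires □q at some successor in {0, 2, 3, 4, 6}.
    At 0: □q is false.
    At 2: □q is false.
    At 3: □q is false.
    At 4: □q is false.
    At 6: □q is false.
  So ◇□q is false at 6.
Satisfying worlds: none.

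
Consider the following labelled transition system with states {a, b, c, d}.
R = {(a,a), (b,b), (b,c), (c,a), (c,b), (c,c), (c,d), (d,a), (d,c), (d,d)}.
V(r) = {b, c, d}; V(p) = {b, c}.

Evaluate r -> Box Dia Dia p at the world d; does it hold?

At d: r is true, Box Dia Dia p is false, so r -> Box Dia Dia p is false.
  At d: Box Dia Dia p requires Dia Dia p at every successor {a, c, d}.
    Dia Dia p fails at a, so Box Dia Dia p is false at d.
      At a: Dia Dia p requires Dia p at some successor in {a}.
        At a: Dia p is false.
      So Dia Dia p is false at a.

No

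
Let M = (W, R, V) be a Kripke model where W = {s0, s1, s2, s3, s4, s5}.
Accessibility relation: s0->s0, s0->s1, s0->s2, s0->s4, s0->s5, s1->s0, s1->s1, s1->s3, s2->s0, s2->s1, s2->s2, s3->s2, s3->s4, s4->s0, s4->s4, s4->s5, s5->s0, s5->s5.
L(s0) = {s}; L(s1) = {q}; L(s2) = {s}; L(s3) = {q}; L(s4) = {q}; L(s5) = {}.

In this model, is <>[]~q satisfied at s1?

Recall that []ψ holds at a world iff ψ holds at every accessible world, and <>ψ holds iff ψ holds at some accessible world.
At s1: <>[]~q requires []~q at some successor in {s0, s1, s3}.
  At s0: []~q is false.
  At s1: []~q is false.
  At s3: []~q is false.
So <>[]~q is false at s1.

No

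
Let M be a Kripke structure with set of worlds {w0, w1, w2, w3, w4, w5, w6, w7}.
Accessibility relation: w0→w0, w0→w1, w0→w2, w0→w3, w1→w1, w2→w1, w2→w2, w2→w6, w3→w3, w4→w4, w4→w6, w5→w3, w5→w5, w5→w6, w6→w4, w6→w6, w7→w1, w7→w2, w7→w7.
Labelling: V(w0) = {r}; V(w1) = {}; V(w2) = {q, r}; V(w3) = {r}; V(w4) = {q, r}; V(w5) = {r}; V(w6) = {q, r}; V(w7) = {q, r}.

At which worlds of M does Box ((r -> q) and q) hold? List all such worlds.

w4, w6

Let φ = Box ((r -> q) and q). Evaluate φ at each world:
  w0 (successors {w0, w1, w2, w3}): φ is false.
  w1 (successors {w1}): φ is false.
  w2 (successors {w1, w2, w6}): φ is false.
  w3 (successors {w3}): φ is false.
  w4 (successors {w4, w6}): φ is true.
  w5 (successors {w3, w5, w6}): φ is false.
  w6 (successors {w4, w6}): φ is true.
  w7 (successors {w1, w2, w7}): φ is false.
For instance, at w2:
  At w2: Box ((r -> q) and q) requires (r -> q) and q at every successor {w1, w2, w6}.
    (r -> q) and q fails at w1, so Box ((r -> q) and q) is false at w2.
Satisfying worlds: {w4, w6}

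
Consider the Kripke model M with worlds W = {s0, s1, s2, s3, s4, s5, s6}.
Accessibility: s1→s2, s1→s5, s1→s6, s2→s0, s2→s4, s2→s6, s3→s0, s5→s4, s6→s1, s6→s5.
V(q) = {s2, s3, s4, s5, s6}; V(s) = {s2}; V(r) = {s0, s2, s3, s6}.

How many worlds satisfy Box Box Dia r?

Let φ = Box Box Dia r. Evaluate φ at each world:
  s0 (successors ∅): φ is true.
  s1 (successors {s2, s5, s6}): φ is false.
  s2 (successors {s0, s4, s6}): φ is false.
  s3 (successors {s0}): φ is true.
  s4 (successors ∅): φ is true.
  s5 (successors {s4}): φ is true.
  s6 (successors {s1, s5}): φ is false.
For instance, at s3:
  At s3: Box Box Dia r requires Box Dia r at every successor {s0}.
      At s0: no accessible worlds, so Box Dia r holds vacuously.
  So Box Box Dia r is true at s3.
Satisfying worlds: {s0, s3, s4, s5}

4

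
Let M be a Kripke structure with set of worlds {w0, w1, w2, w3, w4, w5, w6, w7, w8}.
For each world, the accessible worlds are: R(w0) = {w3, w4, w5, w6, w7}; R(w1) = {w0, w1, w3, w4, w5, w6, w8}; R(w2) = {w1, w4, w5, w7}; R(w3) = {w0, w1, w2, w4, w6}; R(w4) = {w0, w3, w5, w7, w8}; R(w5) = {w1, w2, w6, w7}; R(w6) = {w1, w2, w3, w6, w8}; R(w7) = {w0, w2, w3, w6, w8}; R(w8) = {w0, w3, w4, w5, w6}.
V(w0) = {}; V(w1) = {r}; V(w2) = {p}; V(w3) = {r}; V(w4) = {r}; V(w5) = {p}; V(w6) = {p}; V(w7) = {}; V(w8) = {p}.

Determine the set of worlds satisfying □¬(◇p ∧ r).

none

Recall that □ψ holds at a world iff ψ holds at every accessible world, and ◇ψ holds iff ψ holds at some accessible world.
Let φ = □¬(◇p ∧ r). Evaluate φ at each world:
  w0 (successors {w3, w4, w5, w6, w7}): φ is false.
  w1 (successors {w0, w1, w3, w4, w5, w6, w8}): φ is false.
  w2 (successors {w1, w4, w5, w7}): φ is false.
  w3 (successors {w0, w1, w2, w4, w6}): φ is false.
  w4 (successors {w0, w3, w5, w7, w8}): φ is false.
  w5 (successors {w1, w2, w6, w7}): φ is false.
  w6 (successors {w1, w2, w3, w6, w8}): φ is false.
  w7 (successors {w0, w2, w3, w6, w8}): φ is false.
  w8 (successors {w0, w3, w4, w5, w6}): φ is false.
For instance, at w0:
  At w0: □¬(◇p ∧ r) requires ¬(◇p ∧ r) at every successor {w3, w4, w5, w6, w7}.
    ¬(◇p ∧ r) fails at w3, so □¬(◇p ∧ r) is false at w0.
      At w3: ◇p ∧ r is true, so ¬(◇p ∧ r) is false.
Satisfying worlds: none.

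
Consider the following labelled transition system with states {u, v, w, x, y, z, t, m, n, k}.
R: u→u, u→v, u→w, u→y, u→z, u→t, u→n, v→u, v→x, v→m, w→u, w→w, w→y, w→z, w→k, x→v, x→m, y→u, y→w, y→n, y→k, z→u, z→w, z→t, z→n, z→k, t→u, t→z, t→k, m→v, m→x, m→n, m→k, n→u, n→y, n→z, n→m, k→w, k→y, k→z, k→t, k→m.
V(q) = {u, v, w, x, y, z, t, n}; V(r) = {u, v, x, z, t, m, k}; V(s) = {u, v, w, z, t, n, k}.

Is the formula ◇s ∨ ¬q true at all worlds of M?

Yes

Recall that ◇ψ holds at a world iff ψ holds at some accessible world.
Let φ = ◇s ∨ ¬q. Evaluate φ at each world:
  u (successors {u, v, w, y, z, t, n}): φ is true.
  v (successors {u, x, m}): φ is true.
  w (successors {u, w, y, z, k}): φ is true.
  x (successors {v, m}): φ is true.
  y (successors {u, w, n, k}): φ is true.
  z (successors {u, w, t, n, k}): φ is true.
  t (successors {u, z, k}): φ is true.
  m (successors {v, x, n, k}): φ is true.
  n (successors {u, y, z, m}): φ is true.
  k (successors {w, y, z, t, m}): φ is true.
For instance, at z:
  At z: ◇s is true, ¬q is false, so ◇s ∨ ¬q is true.
    At z: ◇s requires s at some successor in {u, w, t, n, k}.
      s holds at u, so ◇s is true at z.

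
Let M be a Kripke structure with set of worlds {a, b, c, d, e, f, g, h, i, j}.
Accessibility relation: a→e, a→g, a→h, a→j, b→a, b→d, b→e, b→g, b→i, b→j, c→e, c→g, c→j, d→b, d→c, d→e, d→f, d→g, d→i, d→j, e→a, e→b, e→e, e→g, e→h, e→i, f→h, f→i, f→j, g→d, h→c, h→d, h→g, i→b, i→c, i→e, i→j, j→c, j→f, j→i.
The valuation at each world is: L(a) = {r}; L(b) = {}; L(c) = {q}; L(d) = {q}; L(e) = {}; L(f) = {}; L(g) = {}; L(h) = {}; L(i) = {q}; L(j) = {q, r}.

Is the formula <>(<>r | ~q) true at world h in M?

Yes

Recall that <>ψ holds at a world iff ψ holds at some accessible world.
At h: <>(<>r | ~q) requires <>r | ~q at some successor in {c, d, g}.
  <>r | ~q holds at c, so <>(<>r | ~q) is true at h.
    At c: <>r is true, ~q is false, so <>r | ~q is true.
      At c: <>r requires r at some successor in {e, g, j}.
        r holds at j, so <>r is true at c.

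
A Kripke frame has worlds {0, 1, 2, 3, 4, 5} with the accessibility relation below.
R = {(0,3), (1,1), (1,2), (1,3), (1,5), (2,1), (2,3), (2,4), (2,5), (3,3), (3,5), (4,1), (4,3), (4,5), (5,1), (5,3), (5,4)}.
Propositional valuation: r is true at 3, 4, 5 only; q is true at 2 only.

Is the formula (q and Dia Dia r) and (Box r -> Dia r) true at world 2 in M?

Yes

At 2: q and Dia Dia r is true, Box r -> Dia r is true, so (q and Dia Dia r) and (Box r -> Dia r) is true.
  At 2: q is true, Dia Dia r is true, so q and Dia Dia r is true.
    At 2: Dia Dia r requires Dia r at some successor in {1, 3, 4, 5}.
      Dia r holds at 1, so Dia Dia r is true at 2.
  At 2: Box r is false, Dia r is true, so Box r -> Dia r is true.
    At 2: Box r requires r at every successor {1, 3, 4, 5}.
      r fails at 1, so Box r is false at 2.
    At 2: Dia r requires r at some successor in {1, 3, 4, 5}.
      r holds at 3, so Dia r is true at 2.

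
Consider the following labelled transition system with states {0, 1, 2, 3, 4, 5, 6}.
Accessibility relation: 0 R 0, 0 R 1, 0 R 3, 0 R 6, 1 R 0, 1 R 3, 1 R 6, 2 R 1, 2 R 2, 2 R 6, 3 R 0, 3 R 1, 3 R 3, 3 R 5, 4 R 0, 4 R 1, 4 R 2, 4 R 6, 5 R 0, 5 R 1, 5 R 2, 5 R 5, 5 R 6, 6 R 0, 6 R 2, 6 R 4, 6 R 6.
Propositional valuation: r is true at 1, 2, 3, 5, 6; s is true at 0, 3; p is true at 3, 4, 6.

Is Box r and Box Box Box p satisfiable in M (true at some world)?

No

Recall that Box ψ holds at a world iff ψ holds at every accessible world, and Dia ψ holds iff ψ holds at some accessible world.
Let φ = Box r and Box Box Box p. Evaluate φ at each world:
  0 (successors {0, 1, 3, 6}): φ is false.
  1 (successors {0, 3, 6}): φ is false.
  2 (successors {1, 2, 6}): φ is false.
  3 (successors {0, 1, 3, 5}): φ is false.
  4 (successors {0, 1, 2, 6}): φ is false.
  5 (successors {0, 1, 2, 5, 6}): φ is false.
  6 (successors {0, 2, 4, 6}): φ is false.
For instance, at 5:
  At 5: Box r is false, Box Box Box p is false, so Box r and Box Box Box p is false.
    At 5: Box r requires r at every successor {0, 1, 2, 5, 6}.
      r fails at 0, so Box r is false at 5.
    At 5: Box Box Box p requires Box Box p at every successor {0, 1, 2, 5, 6}.
      Box Box p fails at 0, so Box Box Box p is false at 5.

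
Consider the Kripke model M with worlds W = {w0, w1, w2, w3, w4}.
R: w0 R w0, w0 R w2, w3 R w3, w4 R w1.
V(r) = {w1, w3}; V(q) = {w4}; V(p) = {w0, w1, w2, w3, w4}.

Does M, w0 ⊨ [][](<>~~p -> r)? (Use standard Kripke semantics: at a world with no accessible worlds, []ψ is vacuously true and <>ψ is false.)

No

At w0: [][](<>~~p -> r) requires [](<>~~p -> r) at every successor {w0, w2}.
  [](<>~~p -> r) fails at w0, so [][](<>~~p -> r) is false at w0.
    At w0: [](<>~~p -> r) requires <>~~p -> r at every successor {w0, w2}.
      <>~~p -> r fails at w0, so [](<>~~p -> r) is false at w0.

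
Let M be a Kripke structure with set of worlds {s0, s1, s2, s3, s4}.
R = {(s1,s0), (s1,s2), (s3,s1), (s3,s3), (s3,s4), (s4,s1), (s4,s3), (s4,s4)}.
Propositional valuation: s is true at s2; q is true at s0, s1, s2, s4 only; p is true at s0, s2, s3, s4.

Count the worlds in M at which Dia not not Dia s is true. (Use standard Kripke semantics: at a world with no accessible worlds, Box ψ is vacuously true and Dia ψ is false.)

Let φ = Dia not not Dia s. Evaluate φ at each world:
  s0 (successors ∅): φ is false.
  s1 (successors {s0, s2}): φ is false.
  s2 (successors ∅): φ is false.
  s3 (successors {s1, s3, s4}): φ is true.
  s4 (successors {s1, s3, s4}): φ is true.
For instance, at s1:
  At s1: Dia not not Dia s requires not not Dia s at some successor in {s0, s2}.
    At s0: not not Dia s is false.
    At s2: not not Dia s is false.
  So Dia not not Dia s is false at s1.
Satisfying worlds: {s3, s4}

2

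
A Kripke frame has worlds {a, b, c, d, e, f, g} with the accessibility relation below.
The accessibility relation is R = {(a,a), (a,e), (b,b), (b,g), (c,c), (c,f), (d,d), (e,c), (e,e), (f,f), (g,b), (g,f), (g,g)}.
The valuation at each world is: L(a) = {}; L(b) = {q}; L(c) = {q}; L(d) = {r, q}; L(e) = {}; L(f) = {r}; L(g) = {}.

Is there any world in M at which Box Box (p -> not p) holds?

Let φ = Box Box (p -> not p). Evaluate φ at each world:
  a (successors {a, e}): φ is true.
  b (successors {b, g}): φ is true.
  c (successors {c, f}): φ is true.
  d (successors {d}): φ is true.
  e (successors {c, e}): φ is true.
  f (successors {f}): φ is true.
  g (successors {b, f, g}): φ is true.
Detail at a (witness):
  At a: Box Box (p -> not p) requires Box (p -> not p) at every successor {a, e}.
      At a: Box (p -> not p) requires p -> not p at every successor {a, e}.
        At a: p -> not p is true.
        At e: p -> not p is true.
      So Box (p -> not p) is true at a.
      At e: Box (p -> not p) requires p -> not p at every successor {c, e}.
        At c: p -> not p is true.
        At e: p -> not p is true.
      So Box (p -> not p) is true at e.
  So Box Box (p -> not p) is true at a.

Yes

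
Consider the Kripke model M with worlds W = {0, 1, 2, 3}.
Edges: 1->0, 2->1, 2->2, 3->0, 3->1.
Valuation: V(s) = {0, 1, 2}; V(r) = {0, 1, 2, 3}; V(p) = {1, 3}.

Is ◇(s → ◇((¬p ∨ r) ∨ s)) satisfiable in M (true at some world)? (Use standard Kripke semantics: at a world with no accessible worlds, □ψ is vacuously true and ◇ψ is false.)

Let φ = ◇(s → ◇((¬p ∨ r) ∨ s)). Evaluate φ at each world:
  0 (successors ∅): φ is false.
  1 (successors {0}): φ is false.
  2 (successors {1, 2}): φ is true.
  3 (successors {0, 1}): φ is true.
Detail at 2 (witness):
  At 2: ◇(s → ◇((¬p ∨ r) ∨ s)) requires s → ◇((¬p ∨ r) ∨ s) at some successor in {1, 2}.
    s → ◇((¬p ∨ r) ∨ s) holds at 1, so ◇(s → ◇((¬p ∨ r) ∨ s)) is true at 2.
      At 1: s is true, ◇((¬p ∨ r) ∨ s) is true, so s → ◇((¬p ∨ r) ∨ s) is true.

Yes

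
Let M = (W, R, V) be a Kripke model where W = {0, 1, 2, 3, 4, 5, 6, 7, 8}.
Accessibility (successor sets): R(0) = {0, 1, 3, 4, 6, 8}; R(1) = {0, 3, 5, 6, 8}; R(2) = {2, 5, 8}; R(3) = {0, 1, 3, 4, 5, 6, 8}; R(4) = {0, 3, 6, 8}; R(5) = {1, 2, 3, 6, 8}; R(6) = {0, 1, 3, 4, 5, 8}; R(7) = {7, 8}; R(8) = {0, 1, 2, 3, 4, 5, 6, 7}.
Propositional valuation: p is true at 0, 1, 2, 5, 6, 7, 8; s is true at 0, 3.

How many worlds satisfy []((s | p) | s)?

5

Let φ = []((s | p) | s). Evaluate φ at each world:
  0 (successors {0, 1, 3, 4, 6, 8}): φ is false.
  1 (successors {0, 3, 5, 6, 8}): φ is true.
  2 (successors {2, 5, 8}): φ is true.
  3 (successors {0, 1, 3, 4, 5, 6, 8}): φ is false.
  4 (successors {0, 3, 6, 8}): φ is true.
  5 (successors {1, 2, 3, 6, 8}): φ is true.
  6 (successors {0, 1, 3, 4, 5, 8}): φ is false.
  7 (successors {7, 8}): φ is true.
  8 (successors {0, 1, 2, 3, 4, 5, 6, 7}): φ is false.
For instance, at 3:
  At 3: []((s | p) | s) requires (s | p) | s at every successor {0, 1, 3, 4, 5, 6, 8}.
    (s | p) | s fails at 4, so []((s | p) | s) is false at 3.
Satisfying worlds: {1, 2, 4, 5, 7}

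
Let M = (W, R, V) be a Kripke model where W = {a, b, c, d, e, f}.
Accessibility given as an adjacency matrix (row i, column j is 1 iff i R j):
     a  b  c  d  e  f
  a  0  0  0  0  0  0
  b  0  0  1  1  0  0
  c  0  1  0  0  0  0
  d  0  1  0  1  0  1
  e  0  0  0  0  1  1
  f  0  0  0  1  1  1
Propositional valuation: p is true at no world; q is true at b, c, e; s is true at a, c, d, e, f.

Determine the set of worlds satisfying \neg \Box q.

Let φ = \neg \Box q. Evaluate φ at each world:
  a (successors ∅): φ is false.
  b (successors {c, d}): φ is true.
  c (successors {b}): φ is false.
  d (successors {b, d, f}): φ is true.
  e (successors {e, f}): φ is true.
  f (successors {d, e, f}): φ is true.
For instance, at d:
  At d: \Box q is false, so \neg \Box q is true.
    At d: \Box q requires q at every successor {b, d, f}.
      q fails at d, so \Box q is false at d.
Satisfying worlds: {b, d, e, f}

b, d, e, f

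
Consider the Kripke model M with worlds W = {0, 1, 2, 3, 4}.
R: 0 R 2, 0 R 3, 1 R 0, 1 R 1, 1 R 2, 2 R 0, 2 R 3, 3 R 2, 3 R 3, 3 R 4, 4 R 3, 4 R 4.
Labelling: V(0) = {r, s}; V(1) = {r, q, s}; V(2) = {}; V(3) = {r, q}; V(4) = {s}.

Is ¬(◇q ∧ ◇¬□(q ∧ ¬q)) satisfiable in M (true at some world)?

No

Recall that □ψ holds at a world iff ψ holds at every accessible world, and ◇ψ holds iff ψ holds at some accessible world.
Let φ = ¬(◇q ∧ ◇¬□(q ∧ ¬q)). Evaluate φ at each world:
  0 (successors {2, 3}): φ is false.
  1 (successors {0, 1, 2}): φ is false.
  2 (successors {0, 3}): φ is false.
  3 (successors {2, 3, 4}): φ is false.
  4 (successors {3, 4}): φ is false.
For instance, at 4:
  At 4: ◇q ∧ ◇¬□(q ∧ ¬q) is true, so ¬(◇q ∧ ◇¬□(q ∧ ¬q)) is false.
    At 4: ◇q is true, ◇¬□(q ∧ ¬q) is true, so ◇q ∧ ◇¬□(q ∧ ¬q) is true.
      At 4: ◇q requires q at some successor in {3, 4}.
        q holds at 3, so ◇q is true at 4.
      At 4: ◇¬□(q ∧ ¬q) requires ¬□(q ∧ ¬q) at some successor in {3, 4}.
        ¬□(q ∧ ¬q) holds at 3, so ◇¬□(q ∧ ¬q) is true at 4.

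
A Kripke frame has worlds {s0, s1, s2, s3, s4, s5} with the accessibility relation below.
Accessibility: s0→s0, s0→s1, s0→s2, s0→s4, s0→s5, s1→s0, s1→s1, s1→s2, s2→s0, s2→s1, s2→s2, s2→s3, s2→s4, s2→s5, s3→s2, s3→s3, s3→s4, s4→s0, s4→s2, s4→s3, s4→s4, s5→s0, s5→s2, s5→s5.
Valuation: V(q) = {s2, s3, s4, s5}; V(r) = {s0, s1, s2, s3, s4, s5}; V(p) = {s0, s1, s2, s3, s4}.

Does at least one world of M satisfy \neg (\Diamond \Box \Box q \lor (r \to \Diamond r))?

No

Let φ = \neg (\Diamond \Box \Box q \lor (r \to \Diamond r)). Evaluate φ at each world:
  s0 (successors {s0, s1, s2, s4, s5}): φ is false.
  s1 (successors {s0, s1, s2}): φ is false.
  s2 (successors {s0, s1, s2, s3, s4, s5}): φ is false.
  s3 (successors {s2, s3, s4}): φ is false.
  s4 (successors {s0, s2, s3, s4}): φ is false.
  s5 (successors {s0, s2, s5}): φ is false.
For instance, at s5:
  At s5: \Diamond \Box \Box q \lor (r \to \Diamond r) is true, so \neg (\Diamond \Box \Box q \lor (r \to \Diamond r)) is false.
    At s5: \Diamond \Box \Box q is false, r \to \Diamond r is true, so \Diamond \Box \Box q \lor (r \to \Diamond r) is true.
      At s5: \Diamond \Box \Box q requires \Box \Box q at some successor in {s0, s2, s5}.
        At s0: \Box \Box q is false.
        At s2: \Box \Box q is false.
        At s5: \Box \Box q is false.
      So \Diamond \Box \Box q is false at s5.
      At s5: r is true, \Diamond r is true, so r \to \Diamond r is true.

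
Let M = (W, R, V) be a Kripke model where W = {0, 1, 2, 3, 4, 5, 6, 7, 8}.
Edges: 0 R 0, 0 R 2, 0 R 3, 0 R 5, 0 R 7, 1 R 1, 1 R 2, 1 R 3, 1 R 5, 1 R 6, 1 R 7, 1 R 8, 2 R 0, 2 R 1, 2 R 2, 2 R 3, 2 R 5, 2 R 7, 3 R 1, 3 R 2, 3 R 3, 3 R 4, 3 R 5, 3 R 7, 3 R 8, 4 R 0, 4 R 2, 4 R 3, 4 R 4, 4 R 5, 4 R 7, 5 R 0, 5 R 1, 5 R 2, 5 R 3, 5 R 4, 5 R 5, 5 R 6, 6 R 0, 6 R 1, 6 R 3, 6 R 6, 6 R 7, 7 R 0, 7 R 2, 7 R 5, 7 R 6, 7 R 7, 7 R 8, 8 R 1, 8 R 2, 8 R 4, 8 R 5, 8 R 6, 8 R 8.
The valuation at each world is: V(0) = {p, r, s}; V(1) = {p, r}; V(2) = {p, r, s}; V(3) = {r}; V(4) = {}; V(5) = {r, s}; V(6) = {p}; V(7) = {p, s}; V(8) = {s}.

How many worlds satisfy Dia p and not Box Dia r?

0

Let φ = Dia p and not Box Dia r. Evaluate φ at each world:
  0 (successors {0, 2, 3, 5, 7}): φ is false.
  1 (successors {1, 2, 3, 5, 6, 7, 8}): φ is false.
  2 (successors {0, 1, 2, 3, 5, 7}): φ is false.
  3 (successors {1, 2, 3, 4, 5, 7, 8}): φ is false.
  4 (successors {0, 2, 3, 4, 5, 7}): φ is false.
  5 (successors {0, 1, 2, 3, 4, 5, 6}): φ is false.
  6 (successors {0, 1, 3, 6, 7}): φ is false.
  7 (successors {0, 2, 5, 6, 7, 8}): φ is false.
  8 (successors {1, 2, 4, 5, 6, 8}): φ is false.
For instance, at 1:
  At 1: Dia p is true, not Box Dia r is false, so Dia p and not Box Dia r is false.
    At 1: Dia p requires p at some successor in {1, 2, 3, 5, 6, 7, 8}.
      p holds at 1, so Dia p is true at 1.
    At 1: Box Dia r is true, so not Box Dia r is false.
      At 1: Box Dia r requires Dia r at every successor {1, 2, 3, 5, 6, 7, 8}.
        At 1: Dia r is true.
        At 2: Dia r is true.
        At 3: Dia r is true.
        At 5: Dia r is true.
        At 6: Dia r is true.
        At 7: Dia r is true.
        At 8: Dia r is true.
      So Box Dia r is true at 1.
Satisfying worlds: none.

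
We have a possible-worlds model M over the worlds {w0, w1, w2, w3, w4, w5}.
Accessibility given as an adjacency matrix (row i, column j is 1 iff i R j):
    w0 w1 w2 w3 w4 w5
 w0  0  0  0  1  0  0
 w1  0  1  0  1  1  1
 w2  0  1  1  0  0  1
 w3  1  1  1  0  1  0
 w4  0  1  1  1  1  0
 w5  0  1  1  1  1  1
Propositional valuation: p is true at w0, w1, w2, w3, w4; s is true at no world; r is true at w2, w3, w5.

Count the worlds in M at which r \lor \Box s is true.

3

Recall that \Box ψ holds at a world iff ψ holds at every accessible world, and \Diamond ψ holds iff ψ holds at some accessible world.
Let φ = r \lor \Box s. Evaluate φ at each world:
  w0 (successors {w3}): φ is false.
  w1 (successors {w1, w3, w4, w5}): φ is false.
  w2 (successors {w1, w2, w5}): φ is true.
  w3 (successors {w0, w1, w2, w4}): φ is true.
  w4 (successors {w1, w2, w3, w4}): φ is false.
  w5 (successors {w1, w2, w3, w4, w5}): φ is true.
For instance, at w5:
  At w5: r is true, \Box s is false, so r \lor \Box s is true.
    At w5: \Box s requires s at every successor {w1, w2, w3, w4, w5}.
      s fails at w1, so \Box s is false at w5.
Satisfying worlds: {w2, w3, w5}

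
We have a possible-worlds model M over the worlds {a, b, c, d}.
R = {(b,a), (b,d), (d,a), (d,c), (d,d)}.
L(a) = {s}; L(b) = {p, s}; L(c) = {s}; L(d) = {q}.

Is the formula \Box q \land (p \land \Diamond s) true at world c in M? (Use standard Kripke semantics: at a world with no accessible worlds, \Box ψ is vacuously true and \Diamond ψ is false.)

At c: \Box q is true, p \land \Diamond s is false, so \Box q \land (p \land \Diamond s) is false.
  At c: no accessible worlds, so \Box q holds vacuously.
  At c: p is false, \Diamond s is false, so p \land \Diamond s is false.
    At c: no accessible worlds, so \Diamond s is false.

No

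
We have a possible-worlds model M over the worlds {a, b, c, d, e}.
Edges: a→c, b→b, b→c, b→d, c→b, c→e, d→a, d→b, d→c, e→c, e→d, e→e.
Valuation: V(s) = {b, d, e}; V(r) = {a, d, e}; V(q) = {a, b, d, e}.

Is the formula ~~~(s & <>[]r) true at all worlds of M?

Yes

Recall that []ψ holds at a world iff ψ holds at every accessible world, and <>ψ holds iff ψ holds at some accessible world.
Let φ = ~~~(s & <>[]r). Evaluate φ at each world:
  a (successors {c}): φ is true.
  b (successors {b, c, d}): φ is true.
  c (successors {b, e}): φ is true.
  d (successors {a, b, c}): φ is true.
  e (successors {c, d, e}): φ is true.
For instance, at c:
  At c: ~~(s & <>[]r) is false, so ~~~(s & <>[]r) is true.
    At c: ~(s & <>[]r) is true, so ~~(s & <>[]r) is false.
      At c: s & <>[]r is false, so ~(s & <>[]r) is true.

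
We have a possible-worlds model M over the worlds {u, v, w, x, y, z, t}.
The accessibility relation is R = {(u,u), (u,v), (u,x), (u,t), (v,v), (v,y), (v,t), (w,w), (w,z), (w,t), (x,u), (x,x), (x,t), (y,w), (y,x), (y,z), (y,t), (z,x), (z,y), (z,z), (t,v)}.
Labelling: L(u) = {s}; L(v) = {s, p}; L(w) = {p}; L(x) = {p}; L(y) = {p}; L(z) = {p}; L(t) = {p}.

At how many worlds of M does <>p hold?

Let φ = <>p. Evaluate φ at each world:
  u (successors {u, v, x, t}): φ is true.
  v (successors {v, y, t}): φ is true.
  w (successors {w, z, t}): φ is true.
  x (successors {u, x, t}): φ is true.
  y (successors {w, x, z, t}): φ is true.
  z (successors {x, y, z}): φ is true.
  t (successors {v}): φ is true.
For instance, at x:
  At x: <>p requires p at some successor in {u, x, t}.
    p holds at x, so <>p is true at x.
Satisfying worlds: {u, v, w, x, y, z, t}

7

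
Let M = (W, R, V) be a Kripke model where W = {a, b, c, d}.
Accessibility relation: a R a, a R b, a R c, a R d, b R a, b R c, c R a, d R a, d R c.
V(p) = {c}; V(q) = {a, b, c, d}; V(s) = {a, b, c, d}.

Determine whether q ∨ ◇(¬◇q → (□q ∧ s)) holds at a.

Recall that □ψ holds at a world iff ψ holds at every accessible world, and ◇ψ holds iff ψ holds at some accessible world.
At a: q is true, ◇(¬◇q → (□q ∧ s)) is true, so q ∨ ◇(¬◇q → (□q ∧ s)) is true.
  At a: ◇(¬◇q → (□q ∧ s)) requires ¬◇q → (□q ∧ s) at some successor in {a, b, c, d}.
    ¬◇q → (□q ∧ s) holds at a, so ◇(¬◇q → (□q ∧ s)) is true at a.
      At a: ¬◇q is false, □q ∧ s is true, so ¬◇q → (□q ∧ s) is true.

Yes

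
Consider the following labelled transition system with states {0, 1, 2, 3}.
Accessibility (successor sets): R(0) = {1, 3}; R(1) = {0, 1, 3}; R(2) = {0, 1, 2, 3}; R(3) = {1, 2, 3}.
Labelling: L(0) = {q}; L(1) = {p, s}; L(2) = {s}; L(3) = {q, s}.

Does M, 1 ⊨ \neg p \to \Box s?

Yes

Recall that \Box ψ holds at a world iff ψ holds at every accessible world, and \Diamond ψ holds iff ψ holds at some accessible world.
At 1: \neg p is false, \Box s is false, so \neg p \to \Box s is true.
  At 1: \Box s requires s at every successor {0, 1, 3}.
    s fails at 0, so \Box s is false at 1.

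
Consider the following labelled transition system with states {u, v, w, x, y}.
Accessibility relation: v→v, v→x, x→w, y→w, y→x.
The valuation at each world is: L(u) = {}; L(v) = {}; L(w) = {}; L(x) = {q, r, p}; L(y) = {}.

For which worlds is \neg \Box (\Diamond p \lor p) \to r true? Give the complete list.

Recall that \Box ψ holds at a world iff ψ holds at every accessible world, and \Diamond ψ holds iff ψ holds at some accessible world.
Let φ = \neg \Box (\Diamond p \lor p) \to r. Evaluate φ at each world:
  u (successors ∅): φ is true.
  v (successors {v, x}): φ is true.
  w (successors ∅): φ is true.
  x (successors {w}): φ is true.
  y (successors {w, x}): φ is false.
For instance, at v:
  At v: \neg \Box (\Diamond p \lor p) is false, r is false, so \neg \Box (\Diamond p \lor p) \to r is true.
    At v: \Box (\Diamond p \lor p) is true, so \neg \Box (\Diamond p \lor p) is false.
      At v: \Box (\Diamond p \lor p) requires \Diamond p \lor p at every successor {v, x}.
        At v: \Diamond p \lor p is true.
        At x: \Diamond p \lor p is true.
      So \Box (\Diamond p \lor p) is true at v.
Satisfying worlds: {u, v, w, x}

u, v, w, x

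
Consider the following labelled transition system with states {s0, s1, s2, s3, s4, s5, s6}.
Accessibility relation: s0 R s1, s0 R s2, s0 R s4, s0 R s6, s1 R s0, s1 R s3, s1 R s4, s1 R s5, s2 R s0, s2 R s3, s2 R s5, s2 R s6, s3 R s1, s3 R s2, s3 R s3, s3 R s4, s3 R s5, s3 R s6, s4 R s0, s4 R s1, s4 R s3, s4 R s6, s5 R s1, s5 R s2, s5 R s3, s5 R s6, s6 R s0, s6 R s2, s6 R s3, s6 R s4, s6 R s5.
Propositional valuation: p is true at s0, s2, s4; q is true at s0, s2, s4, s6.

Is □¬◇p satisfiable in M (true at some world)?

Recall that □ψ holds at a world iff ψ holds at every accessible world, and ◇ψ holds iff ψ holds at some accessible world.
Let φ = □¬◇p. Evaluate φ at each world:
  s0 (successors {s1, s2, s4, s6}): φ is false.
  s1 (successors {s0, s3, s4, s5}): φ is false.
  s2 (successors {s0, s3, s5, s6}): φ is false.
  s3 (successors {s1, s2, s3, s4, s5, s6}): φ is false.
  s4 (successors {s0, s1, s3, s6}): φ is false.
  s5 (successors {s1, s2, s3, s6}): φ is false.
  s6 (successors {s0, s2, s3, s4, s5}): φ is false.
For instance, at s5:
  At s5: □¬◇p requires ¬◇p at every successor {s1, s2, s3, s6}.
    ¬◇p fails at s1, so □¬◇p is false at s5.
      At s1: ◇p is true, so ¬◇p is false.

No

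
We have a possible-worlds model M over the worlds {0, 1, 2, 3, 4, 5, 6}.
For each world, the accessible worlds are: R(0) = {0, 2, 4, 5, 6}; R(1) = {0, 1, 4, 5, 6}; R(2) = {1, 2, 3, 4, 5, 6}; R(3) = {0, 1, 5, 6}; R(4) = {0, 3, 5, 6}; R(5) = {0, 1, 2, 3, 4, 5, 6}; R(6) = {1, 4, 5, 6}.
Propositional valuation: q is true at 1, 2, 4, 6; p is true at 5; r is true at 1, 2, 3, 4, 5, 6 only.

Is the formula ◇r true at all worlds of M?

Yes

Let φ = ◇r. Evaluate φ at each world:
  0 (successors {0, 2, 4, 5, 6}): φ is true.
  1 (successors {0, 1, 4, 5, 6}): φ is true.
  2 (successors {1, 2, 3, 4, 5, 6}): φ is true.
  3 (successors {0, 1, 5, 6}): φ is true.
  4 (successors {0, 3, 5, 6}): φ is true.
  5 (successors {0, 1, 2, 3, 4, 5, 6}): φ is true.
  6 (successors {1, 4, 5, 6}): φ is true.
For instance, at 4:
  At 4: ◇r requires r at some successor in {0, 3, 5, 6}.
    r holds at 3, so ◇r is true at 4.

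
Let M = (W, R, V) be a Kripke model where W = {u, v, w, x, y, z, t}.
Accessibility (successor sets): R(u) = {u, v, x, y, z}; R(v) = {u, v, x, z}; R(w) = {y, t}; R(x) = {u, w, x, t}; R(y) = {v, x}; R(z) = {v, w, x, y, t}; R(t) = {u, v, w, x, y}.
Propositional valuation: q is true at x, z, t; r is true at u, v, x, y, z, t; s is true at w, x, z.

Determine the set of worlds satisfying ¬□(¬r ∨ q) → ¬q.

Let φ = ¬□(¬r ∨ q) → ¬q. Evaluate φ at each world:
  u (successors {u, v, x, y, z}): φ is true.
  v (successors {u, v, x, z}): φ is true.
  w (successors {y, t}): φ is true.
  x (successors {u, w, x, t}): φ is false.
  y (successors {v, x}): φ is true.
  z (successors {v, w, x, y, t}): φ is false.
  t (successors {u, v, w, x, y}): φ is false.
For instance, at z:
  At z: ¬□(¬r ∨ q) is true, ¬q is false, so ¬□(¬r ∨ q) → ¬q is false.
    At z: □(¬r ∨ q) is false, so ¬□(¬r ∨ q) is true.
      At z: □(¬r ∨ q) requires ¬r ∨ q at every successor {v, w, x, y, t}.
        ¬r ∨ q fails at v, so □(¬r ∨ q) is false at z.
Satisfying worlds: {u, v, w, y}

u, v, w, y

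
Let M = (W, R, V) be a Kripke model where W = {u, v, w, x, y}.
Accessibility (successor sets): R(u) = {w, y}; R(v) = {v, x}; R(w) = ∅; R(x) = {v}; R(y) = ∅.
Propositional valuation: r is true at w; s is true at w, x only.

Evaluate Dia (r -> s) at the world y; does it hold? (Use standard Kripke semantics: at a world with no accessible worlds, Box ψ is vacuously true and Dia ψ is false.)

No

At y: no accessible worlds, so Dia (r -> s) is false.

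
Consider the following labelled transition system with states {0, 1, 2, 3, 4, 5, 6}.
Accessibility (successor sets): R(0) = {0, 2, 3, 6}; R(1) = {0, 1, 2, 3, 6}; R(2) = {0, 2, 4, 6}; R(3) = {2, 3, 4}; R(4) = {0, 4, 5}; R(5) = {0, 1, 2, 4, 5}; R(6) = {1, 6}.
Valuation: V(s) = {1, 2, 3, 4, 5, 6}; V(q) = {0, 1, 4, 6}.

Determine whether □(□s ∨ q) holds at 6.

Recall that □ψ holds at a world iff ψ holds at every accessible world, and ◇ψ holds iff ψ holds at some accessible world.
At 6: □(□s ∨ q) requires □s ∨ q at every successor {1, 6}.
    At 1: □s is false, q is true, so □s ∨ q is true.
      At 1: □s requires s at every successor {0, 1, 2, 3, 6}.
        s fails at 0, so □s is false at 1.
    At 6: □s is true, q is true, so □s ∨ q is true.
      At 6: □s requires s at every successor {1, 6}.
        At 1: s is true.
        At 6: s is true.
      So □s is true at 6.
So □(□s ∨ q) is true at 6.

Yes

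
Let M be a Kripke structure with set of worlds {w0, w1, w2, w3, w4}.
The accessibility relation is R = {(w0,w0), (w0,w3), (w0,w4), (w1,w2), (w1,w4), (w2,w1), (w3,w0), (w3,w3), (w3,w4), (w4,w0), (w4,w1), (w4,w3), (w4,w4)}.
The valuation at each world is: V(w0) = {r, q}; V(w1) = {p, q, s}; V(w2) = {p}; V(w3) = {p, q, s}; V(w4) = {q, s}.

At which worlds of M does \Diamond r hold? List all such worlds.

Let φ = \Diamond r. Evaluate φ at each world:
  w0 (successors {w0, w3, w4}): φ is true.
  w1 (successors {w2, w4}): φ is false.
  w2 (successors {w1}): φ is false.
  w3 (successors {w0, w3, w4}): φ is true.
  w4 (successors {w0, w1, w3, w4}): φ is true.
For instance, at w0:
  At w0: \Diamond r requires r at some successor in {w0, w3, w4}.
    r holds at w0, so \Diamond r is true at w0.
Satisfying worlds: {w0, w3, w4}

w0, w3, w4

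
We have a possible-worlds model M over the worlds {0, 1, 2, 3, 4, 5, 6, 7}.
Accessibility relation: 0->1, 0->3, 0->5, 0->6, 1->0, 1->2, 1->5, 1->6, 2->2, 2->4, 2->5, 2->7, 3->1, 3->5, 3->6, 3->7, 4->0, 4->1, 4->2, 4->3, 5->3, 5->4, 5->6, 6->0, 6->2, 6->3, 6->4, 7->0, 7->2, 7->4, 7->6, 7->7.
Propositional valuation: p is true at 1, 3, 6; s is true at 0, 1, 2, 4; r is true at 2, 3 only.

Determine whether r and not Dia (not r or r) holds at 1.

No

Recall that Dia ψ holds at a world iff ψ holds at some accessible world.
At 1: r is false, not Dia (not r or r) is false, so r and not Dia (not r or r) is false.
  At 1: Dia (not r or r) is true, so not Dia (not r or r) is false.
    At 1: Dia (not r or r) requires not r or r at some successor in {0, 2, 5, 6}.
      not r or r holds at 0, so Dia (not r or r) is true at 1.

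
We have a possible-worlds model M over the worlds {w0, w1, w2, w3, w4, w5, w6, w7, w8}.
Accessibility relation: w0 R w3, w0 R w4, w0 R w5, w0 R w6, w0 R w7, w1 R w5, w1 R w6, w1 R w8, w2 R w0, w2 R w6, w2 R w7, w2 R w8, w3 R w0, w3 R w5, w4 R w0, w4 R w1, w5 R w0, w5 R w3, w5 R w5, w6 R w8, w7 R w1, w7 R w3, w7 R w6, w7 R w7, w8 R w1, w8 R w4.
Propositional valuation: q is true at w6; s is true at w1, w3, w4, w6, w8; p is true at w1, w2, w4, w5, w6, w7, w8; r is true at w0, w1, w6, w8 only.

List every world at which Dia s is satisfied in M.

Recall that Dia ψ holds at a world iff ψ holds at some accessible world.
Let φ = Dia s. Evaluate φ at each world:
  w0 (successors {w3, w4, w5, w6, w7}): φ is true.
  w1 (successors {w5, w6, w8}): φ is true.
  w2 (successors {w0, w6, w7, w8}): φ is true.
  w3 (successors {w0, w5}): φ is false.
  w4 (successors {w0, w1}): φ is true.
  w5 (successors {w0, w3, w5}): φ is true.
  w6 (successors {w8}): φ is true.
  w7 (successors {w1, w3, w6, w7}): φ is true.
  w8 (successors {w1, w4}): φ is true.
For instance, at w6:
  At w6: Dia s requires s at some successor in {w8}.
    s holds at w8, so Dia s is true at w6.
Satisfying worlds: {w0, w1, w2, w4, w5, w6, w7, w8}

w0, w1, w2, w4, w5, w6, w7, w8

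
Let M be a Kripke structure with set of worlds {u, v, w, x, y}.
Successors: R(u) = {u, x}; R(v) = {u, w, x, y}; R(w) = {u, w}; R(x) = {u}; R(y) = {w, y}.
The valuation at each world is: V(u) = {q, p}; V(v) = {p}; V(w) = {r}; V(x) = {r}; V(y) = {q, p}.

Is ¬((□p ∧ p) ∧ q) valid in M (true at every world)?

Let φ = ¬((□p ∧ p) ∧ q). Evaluate φ at each world:
  u (successors {u, x}): φ is true.
  v (successors {u, w, x, y}): φ is true.
  w (successors {u, w}): φ is true.
  x (successors {u}): φ is true.
  y (successors {w, y}): φ is true.
For instance, at x:
  At x: (□p ∧ p) ∧ q is false, so ¬((□p ∧ p) ∧ q) is true.
    At x: □p ∧ p is false, q is false, so (□p ∧ p) ∧ q is false.
      At x: □p is true, p is false, so □p ∧ p is false.

Yes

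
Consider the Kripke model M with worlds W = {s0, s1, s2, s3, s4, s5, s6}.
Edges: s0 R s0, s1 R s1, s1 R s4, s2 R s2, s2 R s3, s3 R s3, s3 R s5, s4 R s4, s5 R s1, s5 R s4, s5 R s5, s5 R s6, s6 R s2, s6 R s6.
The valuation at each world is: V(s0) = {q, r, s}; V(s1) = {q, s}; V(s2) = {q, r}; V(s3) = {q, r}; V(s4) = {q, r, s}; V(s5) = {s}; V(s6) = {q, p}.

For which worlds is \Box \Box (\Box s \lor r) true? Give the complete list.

s0, s1, s4

Let φ = \Box \Box (\Box s \lor r). Evaluate φ at each world:
  s0 (successors {s0}): φ is true.
  s1 (successors {s1, s4}): φ is true.
  s2 (successors {s2, s3}): φ is false.
  s3 (successors {s3, s5}): φ is false.
  s4 (successors {s4}): φ is true.
  s5 (successors {s1, s4, s5, s6}): φ is false.
  s6 (successors {s2, s6}): φ is false.
For instance, at s4:
  At s4: \Box \Box (\Box s \lor r) requires \Box (\Box s \lor r) at every successor {s4}.
      At s4: \Box (\Box s \lor r) requires \Box s \lor r at every successor {s4}.
        At s4: \Box s \lor r is true.
      So \Box (\Box s \lor r) is true at s4.
  So \Box \Box (\Box s \lor r) is true at s4.
Satisfying worlds: {s0, s1, s4}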